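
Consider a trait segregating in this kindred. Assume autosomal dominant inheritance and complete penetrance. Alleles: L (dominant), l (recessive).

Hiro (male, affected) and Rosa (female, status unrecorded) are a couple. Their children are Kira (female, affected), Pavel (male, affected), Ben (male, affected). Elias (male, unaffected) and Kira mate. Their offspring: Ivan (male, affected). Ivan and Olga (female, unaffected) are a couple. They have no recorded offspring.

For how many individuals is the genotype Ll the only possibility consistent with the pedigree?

Obligate heterozygotes: Ivan is affected so carries L and received l from Elias (ll), so Ivan is Ll.
Every other individual is either homozygous by phenotype or has at least one consistent homozygous assignment, so the count is 1.

1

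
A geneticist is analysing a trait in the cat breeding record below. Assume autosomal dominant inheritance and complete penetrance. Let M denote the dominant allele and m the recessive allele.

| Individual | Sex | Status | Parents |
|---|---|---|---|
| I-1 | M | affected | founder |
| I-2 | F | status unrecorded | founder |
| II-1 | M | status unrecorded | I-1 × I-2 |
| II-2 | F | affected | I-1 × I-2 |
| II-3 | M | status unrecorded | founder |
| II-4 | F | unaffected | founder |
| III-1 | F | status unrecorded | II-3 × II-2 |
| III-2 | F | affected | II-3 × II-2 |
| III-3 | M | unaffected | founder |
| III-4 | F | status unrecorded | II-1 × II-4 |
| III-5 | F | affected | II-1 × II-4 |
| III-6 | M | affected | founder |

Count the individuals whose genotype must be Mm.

1

Obligate heterozygotes: III-5 is affected so carries M and received m from II-4 (mm), so III-5 is Mm.
Every other individual is either homozygous by phenotype or has at least one consistent homozygous assignment, so the count is 1.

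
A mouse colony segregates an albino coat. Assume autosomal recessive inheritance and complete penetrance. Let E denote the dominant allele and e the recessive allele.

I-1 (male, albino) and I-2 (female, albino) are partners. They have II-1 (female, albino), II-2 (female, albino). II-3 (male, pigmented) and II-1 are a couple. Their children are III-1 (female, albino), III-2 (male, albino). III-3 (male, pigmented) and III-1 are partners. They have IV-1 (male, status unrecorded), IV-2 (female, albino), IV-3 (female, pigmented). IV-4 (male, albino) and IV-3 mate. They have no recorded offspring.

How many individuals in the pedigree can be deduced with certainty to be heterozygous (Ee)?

3

Obligate heterozygotes: II-3 is pigmented so carries E and passed e to III-1 (ee), so II-3 is Ee; III-3 is pigmented so carries E and passed e to IV-2 (ee), so III-3 is Ee; IV-3 is pigmented so carries E and received e from III-1 (ee), so IV-3 is Ee.
Every other individual is either homozygous by phenotype or has at least one consistent homozygous assignment, so the count is 3.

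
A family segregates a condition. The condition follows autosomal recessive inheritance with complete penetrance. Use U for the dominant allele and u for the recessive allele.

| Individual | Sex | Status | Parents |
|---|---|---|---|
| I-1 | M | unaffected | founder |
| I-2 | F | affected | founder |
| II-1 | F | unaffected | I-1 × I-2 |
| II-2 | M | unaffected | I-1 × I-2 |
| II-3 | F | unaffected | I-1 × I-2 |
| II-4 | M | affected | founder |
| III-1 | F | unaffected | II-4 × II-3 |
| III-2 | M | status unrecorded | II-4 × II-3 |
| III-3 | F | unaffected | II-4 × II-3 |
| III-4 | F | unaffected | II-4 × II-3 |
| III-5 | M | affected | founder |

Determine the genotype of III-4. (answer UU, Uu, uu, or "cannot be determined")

Uu

From phenotype alone, III-4 is UU or Uu.
III-4 is unaffected so carries U and received u from II-4 (uu), so III-4 is Uu.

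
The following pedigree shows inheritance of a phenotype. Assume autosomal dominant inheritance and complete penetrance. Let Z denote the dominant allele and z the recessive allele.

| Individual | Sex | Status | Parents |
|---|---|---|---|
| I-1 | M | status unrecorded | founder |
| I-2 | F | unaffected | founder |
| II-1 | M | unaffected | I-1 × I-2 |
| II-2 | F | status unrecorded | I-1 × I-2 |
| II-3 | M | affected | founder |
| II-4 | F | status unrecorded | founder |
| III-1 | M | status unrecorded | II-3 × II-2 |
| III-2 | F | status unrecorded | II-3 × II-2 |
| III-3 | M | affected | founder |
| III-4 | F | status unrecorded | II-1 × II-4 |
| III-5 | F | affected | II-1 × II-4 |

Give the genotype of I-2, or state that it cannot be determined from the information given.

I-2 is unaffected, so I-2 is zz.

zz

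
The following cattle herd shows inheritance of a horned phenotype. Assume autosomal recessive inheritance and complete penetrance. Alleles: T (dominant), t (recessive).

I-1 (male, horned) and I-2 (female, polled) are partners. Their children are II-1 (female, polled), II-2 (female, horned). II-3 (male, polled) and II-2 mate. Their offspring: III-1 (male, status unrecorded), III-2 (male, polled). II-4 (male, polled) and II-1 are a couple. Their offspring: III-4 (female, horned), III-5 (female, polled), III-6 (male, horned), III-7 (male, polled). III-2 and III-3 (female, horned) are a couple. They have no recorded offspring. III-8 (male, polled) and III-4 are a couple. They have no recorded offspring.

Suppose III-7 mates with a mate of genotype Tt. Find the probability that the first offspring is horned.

1/6

II-4 is polled so carries T and passed t to III-4 (tt), so II-4 is Tt.
II-1 is polled so carries T and received t from I-1 (tt), so II-1 is Tt.
III-7 is a polled offspring of II-4 (Tt) × II-1 (Tt), whose cross gives 1/4 TT : 1/2 Tt : 1/4 tt; conditioning on being polled, III-7 is TT with probability 1/3, Tt with probability 2/3.
Summing over parental genotype combinations, P(offspring is horned) = 2/3·1/4 = 1/6.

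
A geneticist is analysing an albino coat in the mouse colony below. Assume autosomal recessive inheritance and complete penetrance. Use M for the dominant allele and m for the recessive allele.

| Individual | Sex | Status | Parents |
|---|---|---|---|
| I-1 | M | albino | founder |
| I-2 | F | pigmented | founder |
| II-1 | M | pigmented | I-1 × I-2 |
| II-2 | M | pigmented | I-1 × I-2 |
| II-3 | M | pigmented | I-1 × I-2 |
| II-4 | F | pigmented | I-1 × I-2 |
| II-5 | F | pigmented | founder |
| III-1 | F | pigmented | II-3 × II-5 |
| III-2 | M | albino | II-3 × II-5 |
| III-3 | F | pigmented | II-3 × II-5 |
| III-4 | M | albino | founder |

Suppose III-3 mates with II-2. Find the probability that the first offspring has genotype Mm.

1/2

II-3 is pigmented so carries M and received m from I-1 (mm), so II-3 is Mm.
II-5 is pigmented so carries M and passed m to III-2 (mm), so II-5 is Mm.
III-3 is a pigmented offspring of II-3 (Mm) × II-5 (Mm), whose cross gives 1/4 MM : 1/2 Mm : 1/4 mm; conditioning on being pigmented, III-3 is MM with probability 1/3, Mm with probability 2/3.
II-2 is pigmented so carries M and received m from I-1 (mm), so II-2 is Mm.
Summing over parental genotype combinations, P(offspring has genotype Mm) = 1/3·1/2 + 2/3·1/2 = 1/2.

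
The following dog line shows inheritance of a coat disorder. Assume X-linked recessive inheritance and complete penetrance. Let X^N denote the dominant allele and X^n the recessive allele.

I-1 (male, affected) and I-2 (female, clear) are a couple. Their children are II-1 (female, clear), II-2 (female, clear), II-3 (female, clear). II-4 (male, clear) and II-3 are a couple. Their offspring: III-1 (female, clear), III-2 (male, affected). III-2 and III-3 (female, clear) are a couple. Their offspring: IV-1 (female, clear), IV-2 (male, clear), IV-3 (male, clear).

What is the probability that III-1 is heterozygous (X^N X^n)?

II-4 is clear, so II-4 is X^N Y.
II-3 is clear so carries N and received n from I-1 (X^n Y), so II-3 is X^N X^n.
Their cross gives offspring ratios 1/2 X^N X^N : 1/2 X^N X^n. Conditioning on III-1 being clear, P(X^N X^n) = 1/2 / 1 = 1/2.

1/2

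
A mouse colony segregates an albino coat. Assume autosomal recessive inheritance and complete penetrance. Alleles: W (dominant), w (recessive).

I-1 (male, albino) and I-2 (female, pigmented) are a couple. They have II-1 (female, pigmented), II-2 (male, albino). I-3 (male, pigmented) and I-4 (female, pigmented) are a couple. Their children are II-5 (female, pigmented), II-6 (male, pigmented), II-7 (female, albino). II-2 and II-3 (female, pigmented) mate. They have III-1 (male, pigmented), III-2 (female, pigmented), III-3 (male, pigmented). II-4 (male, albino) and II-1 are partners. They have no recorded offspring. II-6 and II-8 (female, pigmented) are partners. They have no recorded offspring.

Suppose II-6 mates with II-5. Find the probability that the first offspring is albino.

I-3 is pigmented so carries W and passed w to II-7 (ww), so I-3 is Ww.
I-4 is pigmented so carries W and passed w to II-7 (ww), so I-4 is Ww.
II-6 is a pigmented offspring of I-3 (Ww) × I-4 (Ww), whose cross gives 1/4 WW : 1/2 Ww : 1/4 ww; conditioning on being pigmented, II-6 is WW with probability 1/3, Ww with probability 2/3.
II-5 is a pigmented offspring of I-3 (Ww) × I-4 (Ww), whose cross gives 1/4 WW : 1/2 Ww : 1/4 ww; conditioning on being pigmented, II-5 is WW with probability 1/3, Ww with probability 2/3.
Summing over parental genotype combinations, P(offspring is albino) = 4/9·1/4 = 1/9.

1/9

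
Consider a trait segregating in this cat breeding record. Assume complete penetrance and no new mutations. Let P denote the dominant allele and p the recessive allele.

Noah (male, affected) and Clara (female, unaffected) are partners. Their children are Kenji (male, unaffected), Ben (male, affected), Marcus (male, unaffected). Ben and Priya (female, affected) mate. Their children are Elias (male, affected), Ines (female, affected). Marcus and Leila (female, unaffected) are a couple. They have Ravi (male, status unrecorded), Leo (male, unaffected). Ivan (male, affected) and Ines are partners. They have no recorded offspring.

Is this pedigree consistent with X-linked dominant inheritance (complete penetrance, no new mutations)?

No

Under X-linked dominant, Ben (affected, male) cannot arise from Noah (affected) × Clara (unaffected).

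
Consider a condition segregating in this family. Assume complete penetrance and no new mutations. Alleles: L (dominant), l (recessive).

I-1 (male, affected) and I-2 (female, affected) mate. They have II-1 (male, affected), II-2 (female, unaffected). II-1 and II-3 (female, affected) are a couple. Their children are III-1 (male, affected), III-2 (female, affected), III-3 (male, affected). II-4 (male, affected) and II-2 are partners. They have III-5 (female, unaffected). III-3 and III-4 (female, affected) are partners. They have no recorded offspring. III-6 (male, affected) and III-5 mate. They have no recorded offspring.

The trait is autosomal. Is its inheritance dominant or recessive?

I-1 and I-2 are both affected yet have an unaffected child II-2. Under a recessive model two affected parents are homozygous and every child would be affected, so the trait cannot be recessive.

dominant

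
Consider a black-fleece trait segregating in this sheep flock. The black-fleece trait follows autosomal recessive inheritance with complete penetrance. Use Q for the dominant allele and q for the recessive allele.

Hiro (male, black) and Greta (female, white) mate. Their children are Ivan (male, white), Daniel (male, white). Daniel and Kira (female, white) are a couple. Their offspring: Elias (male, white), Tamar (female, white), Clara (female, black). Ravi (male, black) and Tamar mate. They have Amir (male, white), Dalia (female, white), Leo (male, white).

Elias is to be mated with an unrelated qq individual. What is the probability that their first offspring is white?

2/3

Daniel is white so carries Q and received q from Hiro (qq), so Daniel is Qq.
Kira is white so carries Q and passed q to Clara (qq), so Kira is Qq.
Elias is a white offspring of Daniel (Qq) × Kira (Qq), whose cross gives 1/4 QQ : 1/2 Qq : 1/4 qq; conditioning on being white, Elias is QQ with probability 1/3, Qq with probability 2/3.
Summing over parental genotype combinations, P(offspring is white) = 1/3·1 + 2/3·1/2 = 2/3.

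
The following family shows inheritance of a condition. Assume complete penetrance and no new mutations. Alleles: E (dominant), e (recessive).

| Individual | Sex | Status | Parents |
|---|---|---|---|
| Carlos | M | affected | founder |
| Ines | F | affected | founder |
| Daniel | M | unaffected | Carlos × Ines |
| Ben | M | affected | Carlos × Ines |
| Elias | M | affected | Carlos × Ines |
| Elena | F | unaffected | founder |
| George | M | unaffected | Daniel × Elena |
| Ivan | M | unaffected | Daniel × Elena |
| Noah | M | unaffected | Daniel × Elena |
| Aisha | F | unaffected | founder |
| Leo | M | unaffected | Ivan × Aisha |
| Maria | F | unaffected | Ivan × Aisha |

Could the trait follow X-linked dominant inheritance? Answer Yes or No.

Yes

A consistent assignment under X-linked dominant exists: Carlos X^E Y, Ines X^E X^e, Daniel X^e Y, Ben X^E Y, Elias X^E Y, Elena X^e X^e, George X^e Y, Ivan X^e Y, Noah X^e Y, Aisha X^e X^e, Leo X^e Y, Maria X^e X^e.
In this assignment every recorded phenotype matches its genotype and every non-founder's genotype is obtainable from its parents' genotypes, so the pedigree is consistent.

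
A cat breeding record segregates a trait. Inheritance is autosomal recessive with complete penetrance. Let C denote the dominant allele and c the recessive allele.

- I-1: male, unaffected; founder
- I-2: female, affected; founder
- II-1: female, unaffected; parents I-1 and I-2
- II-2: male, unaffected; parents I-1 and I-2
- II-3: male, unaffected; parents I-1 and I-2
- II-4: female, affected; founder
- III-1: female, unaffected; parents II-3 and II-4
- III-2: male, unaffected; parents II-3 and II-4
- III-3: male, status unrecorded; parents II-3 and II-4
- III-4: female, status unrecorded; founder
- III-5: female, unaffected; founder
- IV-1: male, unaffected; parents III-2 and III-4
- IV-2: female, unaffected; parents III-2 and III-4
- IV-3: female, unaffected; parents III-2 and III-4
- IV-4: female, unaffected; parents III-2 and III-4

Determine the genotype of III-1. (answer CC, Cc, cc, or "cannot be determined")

Cc

From phenotype alone, III-1 is CC or Cc.
III-1 is unaffected so carries C and received c from II-4 (cc), so III-1 is Cc.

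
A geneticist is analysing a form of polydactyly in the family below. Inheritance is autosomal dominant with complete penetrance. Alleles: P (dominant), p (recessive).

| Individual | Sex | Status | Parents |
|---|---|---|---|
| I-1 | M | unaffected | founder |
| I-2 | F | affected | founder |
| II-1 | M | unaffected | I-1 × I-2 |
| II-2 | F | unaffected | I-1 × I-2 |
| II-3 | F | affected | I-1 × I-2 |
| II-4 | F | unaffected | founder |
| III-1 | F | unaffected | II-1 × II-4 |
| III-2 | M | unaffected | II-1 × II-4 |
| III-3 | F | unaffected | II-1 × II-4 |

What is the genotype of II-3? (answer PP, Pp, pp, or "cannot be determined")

Pp

From phenotype alone, II-3 is PP or Pp.
II-3 is affected so carries P and received p from I-1 (pp), so II-3 is Pp.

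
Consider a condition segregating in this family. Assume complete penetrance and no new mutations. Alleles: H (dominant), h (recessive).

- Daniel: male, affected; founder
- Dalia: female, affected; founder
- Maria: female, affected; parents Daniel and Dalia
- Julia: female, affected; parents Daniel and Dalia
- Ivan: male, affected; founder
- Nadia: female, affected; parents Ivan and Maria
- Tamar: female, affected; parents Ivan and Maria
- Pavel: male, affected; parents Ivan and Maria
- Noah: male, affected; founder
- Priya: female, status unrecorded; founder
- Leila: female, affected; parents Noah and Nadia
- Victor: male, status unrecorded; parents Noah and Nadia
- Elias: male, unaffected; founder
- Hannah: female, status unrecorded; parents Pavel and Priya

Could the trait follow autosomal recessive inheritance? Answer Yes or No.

Yes

A consistent assignment under autosomal recessive exists: Daniel hh, Dalia hh, Maria hh, Julia hh, Ivan hh, Nadia hh, Tamar hh, Pavel hh, Noah hh, Priya HH, Leila hh, Victor hh, Elias HH, Hannah Hh.
In this assignment every recorded phenotype matches its genotype and every non-founder's genotype is obtainable from its parents' genotypes, so the pedigree is consistent.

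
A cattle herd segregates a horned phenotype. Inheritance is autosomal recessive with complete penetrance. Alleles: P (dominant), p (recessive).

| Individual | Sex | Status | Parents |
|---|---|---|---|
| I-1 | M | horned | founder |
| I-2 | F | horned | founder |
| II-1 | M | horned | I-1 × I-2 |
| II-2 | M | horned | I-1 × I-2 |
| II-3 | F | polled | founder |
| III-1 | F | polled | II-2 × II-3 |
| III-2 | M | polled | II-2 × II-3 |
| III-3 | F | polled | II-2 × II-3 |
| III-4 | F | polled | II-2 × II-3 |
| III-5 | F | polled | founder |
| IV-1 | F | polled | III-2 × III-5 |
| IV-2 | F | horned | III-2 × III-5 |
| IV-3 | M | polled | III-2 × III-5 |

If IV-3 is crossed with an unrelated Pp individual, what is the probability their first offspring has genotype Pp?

1/2

III-2 is polled so carries P and received p from II-2 (pp), so III-2 is Pp.
III-5 is polled so carries P and passed p to IV-2 (pp), so III-5 is Pp.
IV-3 is a polled offspring of III-2 (Pp) × III-5 (Pp), whose cross gives 1/4 PP : 1/2 Pp : 1/4 pp; conditioning on being polled, IV-3 is PP with probability 1/3, Pp with probability 2/3.
Summing over parental genotype combinations, P(offspring has genotype Pp) = 1/3·1/2 + 2/3·1/2 = 1/2.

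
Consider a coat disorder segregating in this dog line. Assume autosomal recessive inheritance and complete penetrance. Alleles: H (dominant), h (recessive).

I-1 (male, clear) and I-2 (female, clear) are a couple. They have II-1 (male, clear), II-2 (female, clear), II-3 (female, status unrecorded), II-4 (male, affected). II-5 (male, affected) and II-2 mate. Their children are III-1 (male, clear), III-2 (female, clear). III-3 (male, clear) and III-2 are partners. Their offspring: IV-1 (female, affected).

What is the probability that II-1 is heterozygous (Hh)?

I-1 is clear so carries H and passed h to II-4 (hh), so I-1 is Hh.
I-2 is clear so carries H and passed h to II-4 (hh), so I-2 is Hh.
Their cross gives offspring ratios 1/4 HH : 1/2 Hh : 1/4 hh. Conditioning on II-1 being clear, P(Hh) = 1/2 / 3/4 = 2/3.

2/3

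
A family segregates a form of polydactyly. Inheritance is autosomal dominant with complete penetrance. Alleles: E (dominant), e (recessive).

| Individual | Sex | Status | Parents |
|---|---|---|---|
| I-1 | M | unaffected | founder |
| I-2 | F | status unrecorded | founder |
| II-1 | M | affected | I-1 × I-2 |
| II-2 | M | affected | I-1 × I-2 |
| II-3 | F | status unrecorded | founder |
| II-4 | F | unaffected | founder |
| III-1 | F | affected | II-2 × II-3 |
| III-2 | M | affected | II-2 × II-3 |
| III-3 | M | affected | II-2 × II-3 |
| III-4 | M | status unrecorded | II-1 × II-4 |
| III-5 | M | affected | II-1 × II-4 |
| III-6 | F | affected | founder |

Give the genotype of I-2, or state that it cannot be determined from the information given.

I-2's phenotype is unrecorded, and no parent or child forces a single allele at both positions; consistent genotype assignments exist with I-2 as EE or Ee.

cannot be determined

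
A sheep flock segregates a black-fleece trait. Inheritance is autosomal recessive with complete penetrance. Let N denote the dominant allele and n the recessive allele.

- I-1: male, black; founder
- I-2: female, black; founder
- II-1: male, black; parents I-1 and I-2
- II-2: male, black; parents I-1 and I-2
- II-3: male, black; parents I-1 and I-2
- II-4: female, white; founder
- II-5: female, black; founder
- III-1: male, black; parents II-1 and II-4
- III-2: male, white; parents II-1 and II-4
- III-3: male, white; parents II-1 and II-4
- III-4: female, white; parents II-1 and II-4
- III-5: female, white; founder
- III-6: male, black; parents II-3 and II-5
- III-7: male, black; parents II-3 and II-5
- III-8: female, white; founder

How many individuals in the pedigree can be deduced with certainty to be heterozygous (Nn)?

4

Obligate heterozygotes: II-4 is white so carries N and passed n to III-1 (nn), so II-4 is Nn; III-2 is white so carries N and received n from II-1 (nn), so III-2 is Nn; III-3 is white so carries N and received n from II-1 (nn), so III-3 is Nn; III-4 is white so carries N and received n from II-1 (nn), so III-4 is Nn.
Every other individual is either homozygous by phenotype or has at least one consistent homozygous assignment, so the count is 4.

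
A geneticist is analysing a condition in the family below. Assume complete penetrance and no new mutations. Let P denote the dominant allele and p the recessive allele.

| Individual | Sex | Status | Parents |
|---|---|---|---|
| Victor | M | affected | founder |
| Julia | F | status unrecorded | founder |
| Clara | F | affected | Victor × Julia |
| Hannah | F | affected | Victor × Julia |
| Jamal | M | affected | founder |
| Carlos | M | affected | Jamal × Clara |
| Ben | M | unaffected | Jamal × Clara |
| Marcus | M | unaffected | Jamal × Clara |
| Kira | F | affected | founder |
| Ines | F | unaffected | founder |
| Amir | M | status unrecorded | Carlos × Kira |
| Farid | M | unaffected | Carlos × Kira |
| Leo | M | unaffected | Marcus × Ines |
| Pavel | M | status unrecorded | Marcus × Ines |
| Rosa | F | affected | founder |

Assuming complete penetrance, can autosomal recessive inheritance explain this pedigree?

Under autosomal recessive, Ben (unaffected, male) cannot arise from Jamal (affected) × Clara (affected).

No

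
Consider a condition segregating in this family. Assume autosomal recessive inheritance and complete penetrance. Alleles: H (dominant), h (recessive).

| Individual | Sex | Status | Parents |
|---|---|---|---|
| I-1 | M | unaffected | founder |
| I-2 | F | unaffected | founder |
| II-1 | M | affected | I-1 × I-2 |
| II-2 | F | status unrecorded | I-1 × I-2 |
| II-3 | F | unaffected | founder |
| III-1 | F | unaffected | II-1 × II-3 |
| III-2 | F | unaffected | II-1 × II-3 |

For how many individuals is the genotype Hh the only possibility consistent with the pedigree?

4

Obligate heterozygotes: I-1 is unaffected so carries H and passed h to II-1 (hh), so I-1 is Hh; I-2 is unaffected so carries H and passed h to II-1 (hh), so I-2 is Hh; III-1 is unaffected so carries H and received h from II-1 (hh), so III-1 is Hh; III-2 is unaffected so carries H and received h from II-1 (hh), so III-2 is Hh.
Every other individual is either homozygous by phenotype or has at least one consistent homozygous assignment, so the count is 4.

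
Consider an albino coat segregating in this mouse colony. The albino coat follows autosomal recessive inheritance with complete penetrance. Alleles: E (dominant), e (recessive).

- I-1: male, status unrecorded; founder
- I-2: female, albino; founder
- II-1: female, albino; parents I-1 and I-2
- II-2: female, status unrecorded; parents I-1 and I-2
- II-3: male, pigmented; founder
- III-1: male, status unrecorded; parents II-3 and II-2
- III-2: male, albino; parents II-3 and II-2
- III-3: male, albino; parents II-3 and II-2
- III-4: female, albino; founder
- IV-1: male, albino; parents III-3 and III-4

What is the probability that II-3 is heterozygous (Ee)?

II-3 is pigmented so carries E and passed e to III-2 (ee), so II-3 is Ee, giving P(Ee) = 1.

1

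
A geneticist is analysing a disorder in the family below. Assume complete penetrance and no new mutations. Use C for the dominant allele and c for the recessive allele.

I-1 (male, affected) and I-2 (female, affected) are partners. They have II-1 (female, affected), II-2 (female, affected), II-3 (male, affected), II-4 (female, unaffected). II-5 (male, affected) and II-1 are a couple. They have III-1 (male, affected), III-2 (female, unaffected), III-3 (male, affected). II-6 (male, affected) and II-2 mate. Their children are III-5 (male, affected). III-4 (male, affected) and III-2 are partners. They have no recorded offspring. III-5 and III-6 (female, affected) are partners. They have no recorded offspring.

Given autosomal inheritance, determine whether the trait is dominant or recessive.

dominant

I-1 and I-2 are both affected yet have an unaffected child II-4. Under a recessive model two affected parents are homozygous and every child would be affected, so the trait cannot be recessive.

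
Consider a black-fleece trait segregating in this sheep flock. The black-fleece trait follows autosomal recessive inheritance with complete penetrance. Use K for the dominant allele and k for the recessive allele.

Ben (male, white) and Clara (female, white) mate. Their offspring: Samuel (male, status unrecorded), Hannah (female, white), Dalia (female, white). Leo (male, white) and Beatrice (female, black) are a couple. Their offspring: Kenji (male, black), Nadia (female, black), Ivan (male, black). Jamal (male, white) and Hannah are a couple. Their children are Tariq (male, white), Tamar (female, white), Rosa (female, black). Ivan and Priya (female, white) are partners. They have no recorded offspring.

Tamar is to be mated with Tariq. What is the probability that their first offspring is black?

Jamal is white so carries K and passed k to Rosa (kk), so Jamal is Kk.
Hannah is white so carries K and passed k to Rosa (kk), so Hannah is Kk.
Tamar is a white offspring of Jamal (Kk) × Hannah (Kk), whose cross gives 1/4 KK : 1/2 Kk : 1/4 kk; conditioning on being white, Tamar is KK with probability 1/3, Kk with probability 2/3.
Tariq is a white offspring of Jamal (Kk) × Hannah (Kk), whose cross gives 1/4 KK : 1/2 Kk : 1/4 kk; conditioning on being white, Tariq is KK with probability 1/3, Kk with probability 2/3.
Summing over parental genotype combinations, P(offspring is black) = 4/9·1/4 = 1/9.

1/9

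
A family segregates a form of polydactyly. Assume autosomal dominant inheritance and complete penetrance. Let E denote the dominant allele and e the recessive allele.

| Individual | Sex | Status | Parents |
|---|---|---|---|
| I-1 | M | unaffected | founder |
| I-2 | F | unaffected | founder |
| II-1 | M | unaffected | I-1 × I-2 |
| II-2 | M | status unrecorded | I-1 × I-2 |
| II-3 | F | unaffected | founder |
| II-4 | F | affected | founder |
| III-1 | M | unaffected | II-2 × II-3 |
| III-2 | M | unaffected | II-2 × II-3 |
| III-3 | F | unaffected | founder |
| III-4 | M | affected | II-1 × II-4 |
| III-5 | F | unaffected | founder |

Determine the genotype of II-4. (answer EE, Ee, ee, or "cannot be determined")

II-4's phenotype allows EE or Ee, and no parent or child forces a single allele at both positions; consistent genotype assignments exist with II-4 as EE or Ee.

cannot be determined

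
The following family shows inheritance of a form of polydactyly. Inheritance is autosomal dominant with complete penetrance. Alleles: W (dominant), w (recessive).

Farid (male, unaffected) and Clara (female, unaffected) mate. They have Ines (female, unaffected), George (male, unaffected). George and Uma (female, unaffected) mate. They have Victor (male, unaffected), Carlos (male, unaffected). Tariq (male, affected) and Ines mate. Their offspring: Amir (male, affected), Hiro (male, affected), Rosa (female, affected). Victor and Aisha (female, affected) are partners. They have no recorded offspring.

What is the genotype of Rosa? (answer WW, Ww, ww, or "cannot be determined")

From phenotype alone, Rosa is WW or Ww.
Rosa is affected so carries W and received w from Ines (ww), so Rosa is Ww.

Ww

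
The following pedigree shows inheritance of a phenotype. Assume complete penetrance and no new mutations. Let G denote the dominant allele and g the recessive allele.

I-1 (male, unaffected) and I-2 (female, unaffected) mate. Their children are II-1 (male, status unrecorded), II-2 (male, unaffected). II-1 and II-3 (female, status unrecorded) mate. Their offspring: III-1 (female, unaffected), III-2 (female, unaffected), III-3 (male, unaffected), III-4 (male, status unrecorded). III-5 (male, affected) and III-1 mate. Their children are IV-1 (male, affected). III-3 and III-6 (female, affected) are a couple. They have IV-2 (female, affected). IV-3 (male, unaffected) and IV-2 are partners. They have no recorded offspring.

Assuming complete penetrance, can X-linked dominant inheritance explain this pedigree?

No

Under X-linked dominant, IV-1 (affected, male) cannot arise from III-5 (affected) × III-1 (unaffected).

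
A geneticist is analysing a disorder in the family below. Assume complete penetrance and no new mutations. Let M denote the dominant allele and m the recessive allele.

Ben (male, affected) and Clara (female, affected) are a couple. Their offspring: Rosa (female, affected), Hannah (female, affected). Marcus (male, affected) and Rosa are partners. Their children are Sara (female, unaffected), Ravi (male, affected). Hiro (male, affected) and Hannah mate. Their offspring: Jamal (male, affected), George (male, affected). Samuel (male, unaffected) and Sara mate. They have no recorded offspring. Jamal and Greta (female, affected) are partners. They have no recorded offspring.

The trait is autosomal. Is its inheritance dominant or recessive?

dominant

Marcus and Rosa are both affected yet have an unaffected child Sara. Under a recessive model two affected parents are homozygous and every child would be affected, so the trait cannot be recessive.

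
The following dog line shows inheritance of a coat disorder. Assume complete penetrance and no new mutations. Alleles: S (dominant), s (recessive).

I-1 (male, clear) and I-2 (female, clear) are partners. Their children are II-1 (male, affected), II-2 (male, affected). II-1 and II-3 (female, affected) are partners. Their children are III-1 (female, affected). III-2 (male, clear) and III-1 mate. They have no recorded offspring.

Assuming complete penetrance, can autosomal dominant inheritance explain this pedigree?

Under autosomal dominant, II-1 (affected, male) cannot arise from I-1 (clear) × I-2 (clear).

No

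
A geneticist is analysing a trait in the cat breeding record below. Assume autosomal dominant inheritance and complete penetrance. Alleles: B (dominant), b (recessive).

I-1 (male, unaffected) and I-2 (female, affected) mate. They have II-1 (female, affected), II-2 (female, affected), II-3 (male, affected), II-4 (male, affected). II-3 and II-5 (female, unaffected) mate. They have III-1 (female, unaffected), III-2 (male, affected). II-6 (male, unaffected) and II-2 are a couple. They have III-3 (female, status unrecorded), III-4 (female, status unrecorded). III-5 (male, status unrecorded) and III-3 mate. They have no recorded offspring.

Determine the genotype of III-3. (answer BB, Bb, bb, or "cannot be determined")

III-3's phenotype is unrecorded, and no parent or child forces a single allele at both positions; consistent genotype assignments exist with III-3 as Bb or bb.

cannot be determined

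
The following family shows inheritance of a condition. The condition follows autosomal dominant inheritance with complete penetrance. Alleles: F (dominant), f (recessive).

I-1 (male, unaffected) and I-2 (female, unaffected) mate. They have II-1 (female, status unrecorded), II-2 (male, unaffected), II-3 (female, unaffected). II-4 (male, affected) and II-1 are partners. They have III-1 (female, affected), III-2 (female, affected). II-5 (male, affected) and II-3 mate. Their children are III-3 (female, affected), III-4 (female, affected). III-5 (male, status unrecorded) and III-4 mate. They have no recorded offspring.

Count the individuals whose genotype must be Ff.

4

Obligate heterozygotes: III-1 is affected so carries F and received f from II-1 (ff), so III-1 is Ff; III-2 is affected so carries F and received f from II-1 (ff), so III-2 is Ff; III-3 is affected so carries F and received f from II-3 (ff), so III-3 is Ff; III-4 is affected so carries F and received f from II-3 (ff), so III-4 is Ff.
Every other individual is either homozygous by phenotype or has at least one consistent homozygous assignment, so the count is 4.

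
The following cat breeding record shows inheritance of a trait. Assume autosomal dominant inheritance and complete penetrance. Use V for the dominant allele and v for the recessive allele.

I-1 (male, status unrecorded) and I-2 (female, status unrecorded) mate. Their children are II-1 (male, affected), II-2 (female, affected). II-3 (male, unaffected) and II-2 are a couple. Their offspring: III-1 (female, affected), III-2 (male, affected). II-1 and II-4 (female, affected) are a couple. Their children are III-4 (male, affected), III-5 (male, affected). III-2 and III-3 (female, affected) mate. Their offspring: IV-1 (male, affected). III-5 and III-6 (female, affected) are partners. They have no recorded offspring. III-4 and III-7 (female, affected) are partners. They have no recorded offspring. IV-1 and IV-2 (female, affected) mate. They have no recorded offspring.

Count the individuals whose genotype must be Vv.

Obligate heterozygotes: III-1 is affected so carries V and received v from II-3 (vv), so III-1 is Vv; III-2 is affected so carries V and received v from II-3 (vv), so III-2 is Vv.
Every other individual is either homozygous by phenotype or has at least one consistent homozygous assignment, so the count is 2.

2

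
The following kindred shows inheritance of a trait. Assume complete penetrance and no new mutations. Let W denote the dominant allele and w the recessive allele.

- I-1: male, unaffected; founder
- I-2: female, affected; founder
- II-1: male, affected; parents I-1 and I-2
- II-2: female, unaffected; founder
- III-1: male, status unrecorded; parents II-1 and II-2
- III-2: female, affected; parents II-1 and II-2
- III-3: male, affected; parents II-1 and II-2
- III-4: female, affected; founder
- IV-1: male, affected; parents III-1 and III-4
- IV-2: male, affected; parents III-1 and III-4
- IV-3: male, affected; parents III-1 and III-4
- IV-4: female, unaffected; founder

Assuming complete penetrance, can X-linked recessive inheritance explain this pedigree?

A consistent assignment under X-linked recessive exists: I-1 X^W Y, I-2 X^w X^w, II-1 X^w Y, II-2 X^W X^w, III-1 X^W Y, III-2 X^w X^w, III-3 X^w Y, III-4 X^w X^w, IV-1 X^w Y, IV-2 X^w Y, IV-3 X^w Y, IV-4 X^W X^W.
In this assignment every recorded phenotype matches its genotype and every non-founder's genotype is obtainable from its parents' genotypes, so the pedigree is consistent.

Yes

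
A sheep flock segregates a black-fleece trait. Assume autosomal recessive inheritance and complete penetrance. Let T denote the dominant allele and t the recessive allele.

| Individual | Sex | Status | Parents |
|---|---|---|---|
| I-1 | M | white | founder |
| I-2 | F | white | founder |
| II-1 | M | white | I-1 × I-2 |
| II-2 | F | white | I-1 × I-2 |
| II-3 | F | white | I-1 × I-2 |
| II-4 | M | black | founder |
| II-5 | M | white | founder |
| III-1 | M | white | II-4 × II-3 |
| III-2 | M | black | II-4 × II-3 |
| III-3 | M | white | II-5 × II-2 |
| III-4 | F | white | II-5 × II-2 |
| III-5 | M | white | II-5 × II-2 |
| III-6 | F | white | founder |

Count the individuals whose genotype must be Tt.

Obligate heterozygotes: II-3 is white so carries T and passed t to III-2 (tt), so II-3 is Tt; III-1 is white so carries T and received t from II-4 (tt), so III-1 is Tt.
Every other individual is either homozygous by phenotype or has at least one consistent homozygous assignment, so the count is 2.

2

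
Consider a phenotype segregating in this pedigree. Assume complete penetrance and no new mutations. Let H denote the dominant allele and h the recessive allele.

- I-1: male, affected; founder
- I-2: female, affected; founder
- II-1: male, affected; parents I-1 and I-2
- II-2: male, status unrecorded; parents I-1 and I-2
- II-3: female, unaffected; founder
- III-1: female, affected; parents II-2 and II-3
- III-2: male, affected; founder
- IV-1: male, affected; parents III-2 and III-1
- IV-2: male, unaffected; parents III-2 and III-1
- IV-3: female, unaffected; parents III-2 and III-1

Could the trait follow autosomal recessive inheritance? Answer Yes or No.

Under autosomal recessive, IV-2 (unaffected, male) cannot arise from III-2 (affected) × III-1 (affected).

No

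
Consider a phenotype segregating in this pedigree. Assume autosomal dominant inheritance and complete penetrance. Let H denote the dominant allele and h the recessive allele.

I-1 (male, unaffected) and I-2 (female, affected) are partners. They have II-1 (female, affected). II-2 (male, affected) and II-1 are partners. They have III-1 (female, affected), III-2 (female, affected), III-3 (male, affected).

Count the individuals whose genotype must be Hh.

Obligate heterozygotes: II-1 is affected so carries H and received h from I-1 (hh), so II-1 is Hh.
Every other individual is either homozygous by phenotype or has at least one consistent homozygous assignment, so the count is 1.

1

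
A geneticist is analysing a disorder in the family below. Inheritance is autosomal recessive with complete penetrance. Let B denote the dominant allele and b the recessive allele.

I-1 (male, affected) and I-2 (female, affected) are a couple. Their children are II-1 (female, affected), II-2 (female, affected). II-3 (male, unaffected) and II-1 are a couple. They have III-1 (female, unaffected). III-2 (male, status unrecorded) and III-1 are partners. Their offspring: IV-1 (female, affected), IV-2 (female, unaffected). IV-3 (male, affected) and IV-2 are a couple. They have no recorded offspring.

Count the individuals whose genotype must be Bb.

1

Obligate heterozygotes: III-1 is unaffected so carries B and received b from II-1 (bb), so III-1 is Bb.
Every other individual is either homozygous by phenotype or has at least one consistent homozygous assignment, so the count is 1.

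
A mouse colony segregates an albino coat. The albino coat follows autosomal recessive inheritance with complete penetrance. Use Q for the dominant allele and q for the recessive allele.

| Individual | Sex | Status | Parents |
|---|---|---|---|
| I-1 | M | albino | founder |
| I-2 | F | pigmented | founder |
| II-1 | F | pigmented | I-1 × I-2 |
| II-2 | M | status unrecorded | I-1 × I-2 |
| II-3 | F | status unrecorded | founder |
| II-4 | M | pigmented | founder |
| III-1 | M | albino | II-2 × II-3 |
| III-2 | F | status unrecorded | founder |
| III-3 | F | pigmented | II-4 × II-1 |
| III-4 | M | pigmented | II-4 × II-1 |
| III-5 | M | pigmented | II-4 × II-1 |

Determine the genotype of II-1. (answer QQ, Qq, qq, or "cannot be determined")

From phenotype alone, II-1 is QQ or Qq.
II-1 is pigmented so carries Q and received q from I-1 (qq), so II-1 is Qq.

Qq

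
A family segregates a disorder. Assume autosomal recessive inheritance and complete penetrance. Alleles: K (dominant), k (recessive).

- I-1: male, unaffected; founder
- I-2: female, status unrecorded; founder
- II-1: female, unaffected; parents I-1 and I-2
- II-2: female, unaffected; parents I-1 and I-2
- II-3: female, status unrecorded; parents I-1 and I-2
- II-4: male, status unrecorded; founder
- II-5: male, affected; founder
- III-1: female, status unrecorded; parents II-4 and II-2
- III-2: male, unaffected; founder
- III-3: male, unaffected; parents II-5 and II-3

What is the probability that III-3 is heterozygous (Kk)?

III-3 is unaffected so carries K and received k from II-5 (kk), so III-3 is Kk, giving P(Kk) = 1.

1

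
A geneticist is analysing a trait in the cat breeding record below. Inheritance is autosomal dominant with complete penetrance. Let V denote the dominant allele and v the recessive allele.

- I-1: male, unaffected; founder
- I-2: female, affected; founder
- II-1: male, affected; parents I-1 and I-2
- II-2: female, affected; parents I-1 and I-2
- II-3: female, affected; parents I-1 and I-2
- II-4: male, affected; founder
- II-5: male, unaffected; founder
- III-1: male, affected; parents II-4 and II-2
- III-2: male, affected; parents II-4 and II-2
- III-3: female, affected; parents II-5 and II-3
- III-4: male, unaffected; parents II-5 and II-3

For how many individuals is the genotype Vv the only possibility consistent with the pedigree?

Obligate heterozygotes: II-1 is affected so carries V and received v from I-1 (vv), so II-1 is Vv; II-2 is affected so carries V and received v from I-1 (vv), so II-2 is Vv; II-3 is affected so carries V and received v from I-1 (vv), so II-3 is Vv; III-3 is affected so carries V and received v from II-5 (vv), so III-3 is Vv.
Every other individual is either homozygous by phenotype or has at least one consistent homozygous assignment, so the count is 4.

4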